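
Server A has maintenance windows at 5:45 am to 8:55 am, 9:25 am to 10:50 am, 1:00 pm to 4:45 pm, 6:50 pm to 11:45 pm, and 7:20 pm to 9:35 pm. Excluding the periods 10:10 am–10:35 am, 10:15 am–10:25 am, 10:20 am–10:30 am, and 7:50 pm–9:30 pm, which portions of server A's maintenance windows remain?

5:45 am–8:55 am, 9:25 am–10:10 am, 10:35 am–10:50 am, 1:00 pm–4:45 pm, 6:50 pm–7:50 pm, 9:30 pm–11:45 pm

Merge the first list: 5:45 am–8:55 am, 9:25 am–10:50 am, 1:00 pm–4:45 pm, 6:50 pm–11:45 pm.
Merge the second list: 10:10 am–10:35 am, 7:50 pm–9:30 pm.
5:45 am–8:55 am: nothing removed.
9:25 am–10:50 am \ B = 9:25 am–10:10 am, 10:35 am–10:50 am.
1:00 pm–4:45 pm: nothing removed.
6:50 pm–11:45 pm \ B = 6:50 pm–7:50 pm, 9:30 pm–11:45 pm.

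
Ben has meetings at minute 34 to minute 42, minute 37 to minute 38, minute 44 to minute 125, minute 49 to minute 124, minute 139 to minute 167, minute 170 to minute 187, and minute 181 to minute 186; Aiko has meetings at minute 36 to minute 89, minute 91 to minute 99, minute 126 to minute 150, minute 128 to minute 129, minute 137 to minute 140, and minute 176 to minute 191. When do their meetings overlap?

minute 36 to minute 42, minute 44 to minute 89, minute 91 to minute 99, minute 139 to minute 150, minute 176 to minute 187

A, merged: minute 34 to minute 42, minute 44 to minute 125, minute 139 to minute 167, minute 170 to minute 187.
B, merged: minute 36 to minute 89, minute 91 to minute 99, minute 126 to minute 150, minute 176 to minute 191.
minute 34 to minute 42 overlaps B on minute 36 to minute 42.
minute 44 to minute 125 overlaps B on minute 44 to minute 89, minute 91 to minute 99.
minute 139 to minute 167 overlaps B on minute 139 to minute 150.
minute 170 to minute 187 overlaps B on minute 176 to minute 187.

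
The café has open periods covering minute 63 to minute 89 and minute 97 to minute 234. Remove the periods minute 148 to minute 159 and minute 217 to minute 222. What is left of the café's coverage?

minute 63 to minute 89, minute 97 to minute 148, minute 159 to minute 217, minute 222 to minute 234

minute 63 to minute 89: no B overlap → unchanged.
minute 97 to minute 234 minus B → minute 97 to minute 148, minute 159 to minute 217, minute 222 to minute 234.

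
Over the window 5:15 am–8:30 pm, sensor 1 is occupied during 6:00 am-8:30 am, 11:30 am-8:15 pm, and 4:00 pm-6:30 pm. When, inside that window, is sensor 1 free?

Covered (merged): 6:00 am–8:30 am, 11:30 am–8:15 pm.
Gaps within 5:15 am–8:30 pm: 5:15 am–6:00 am, 8:30 am–11:30 am, 8:15 pm–8:30 pm.

5:15 am–6:00 am, 8:30 am–11:30 am, 8:15 pm–8:30 pm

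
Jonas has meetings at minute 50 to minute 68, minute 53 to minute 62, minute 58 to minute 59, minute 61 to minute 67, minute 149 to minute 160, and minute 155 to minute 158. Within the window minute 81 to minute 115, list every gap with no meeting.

minute 81 to minute 115

Covered (merged): minute 50 to minute 68, minute 149 to minute 160.
Complement within minute 81 to minute 115: minute 81 to minute 115.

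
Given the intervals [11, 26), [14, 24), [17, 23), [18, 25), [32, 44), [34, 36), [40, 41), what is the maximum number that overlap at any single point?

Walk the sorted start/end points keeping a running depth.
The depth first hits 4 at 18.

4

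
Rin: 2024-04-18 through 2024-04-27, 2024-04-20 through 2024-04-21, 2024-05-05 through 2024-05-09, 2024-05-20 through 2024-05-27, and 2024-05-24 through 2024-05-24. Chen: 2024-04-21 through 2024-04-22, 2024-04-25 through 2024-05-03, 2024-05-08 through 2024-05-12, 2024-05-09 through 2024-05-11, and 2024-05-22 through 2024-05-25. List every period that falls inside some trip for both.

2024-04-21 through 2024-04-22, 2024-04-25 through 2024-04-27, 2024-05-08 through 2024-05-09, 2024-05-22 through 2024-05-25

First set merges to 2024-04-18 through 2024-04-27, 2024-05-05 through 2024-05-09, 2024-05-20 through 2024-05-27.
Second set merges to 2024-04-21 through 2024-04-22, 2024-04-25 through 2024-05-03, 2024-05-08 through 2024-05-12, 2024-05-22 through 2024-05-25.
2024-04-18 through 2024-04-27 meets the second set on 2024-04-21 through 2024-04-22, 2024-04-25 through 2024-04-27.
2024-05-05 through 2024-05-09 meets the second set on 2024-05-08 through 2024-05-09.
2024-05-20 through 2024-05-27 meets the second set on 2024-05-22 through 2024-05-25.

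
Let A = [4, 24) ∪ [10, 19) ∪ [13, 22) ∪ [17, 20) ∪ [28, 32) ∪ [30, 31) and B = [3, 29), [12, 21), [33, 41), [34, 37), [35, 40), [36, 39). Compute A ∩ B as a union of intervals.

[4, 24) ∪ [28, 29)

Merge the first list: [4, 24), [28, 32).
Merge the second list: [3, 29), [33, 41).
[4, 24) ∩ B → [4, 24).
[28, 32) ∩ B → [28, 29).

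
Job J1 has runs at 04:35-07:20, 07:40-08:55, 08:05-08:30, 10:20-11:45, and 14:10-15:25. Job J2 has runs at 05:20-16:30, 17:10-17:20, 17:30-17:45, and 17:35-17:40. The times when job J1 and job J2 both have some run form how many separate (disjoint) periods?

4

A, merged: 04:35–07:20, 07:40–08:55, 10:20–11:45, 14:10–15:25.
B, merged: 05:20–16:30, 17:10–17:20, 17:30–17:45.
A ∩ B = 05:20–07:20, 07:40–08:55, 10:20–11:45, 14:10–15:25.
That is 4 disjoint pieces.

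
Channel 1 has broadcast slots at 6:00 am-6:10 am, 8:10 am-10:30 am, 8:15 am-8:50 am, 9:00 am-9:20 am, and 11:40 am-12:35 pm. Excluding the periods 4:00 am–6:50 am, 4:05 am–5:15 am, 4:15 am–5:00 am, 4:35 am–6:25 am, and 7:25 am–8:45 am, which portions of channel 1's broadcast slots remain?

8:45 am–10:30 am, 11:40 am–12:35 pm

Merge the first list: 6:00 am–6:10 am, 8:10 am–10:30 am, 11:40 am–12:35 pm.
Merge the second list: 4:00 am–6:50 am, 7:25 am–8:45 am.
6:00 am–6:10 am lies entirely inside B → drops out.
8:10 am–10:30 am with B removed leaves 8:45 am–10:30 am.
11:40 am–12:35 pm is untouched.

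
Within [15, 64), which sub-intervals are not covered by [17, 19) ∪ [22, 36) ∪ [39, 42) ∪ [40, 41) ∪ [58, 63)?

[15, 17) ∪ [19, 22) ∪ [36, 39) ∪ [42, 58) ∪ [63, 64)

The merged coverage is [17, 19), [22, 36), [39, 42), [58, 63).
Complement within [15, 64): [15, 17), [19, 22), [36, 39), [42, 58), [63, 64).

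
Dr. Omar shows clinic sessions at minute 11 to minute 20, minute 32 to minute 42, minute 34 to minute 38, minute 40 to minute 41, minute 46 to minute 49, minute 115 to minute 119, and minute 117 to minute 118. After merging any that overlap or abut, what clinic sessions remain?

minute 32 to minute 42 is disjoint → start new block.
minute 34 to minute 38 overlaps/touches minute 32 to minute 42 → extend to minute 32 to minute 42.
minute 40 to minute 41 overlaps/touches minute 32 to minute 42 → extend to minute 32 to minute 42.
minute 46 to minute 49 is disjoint → start new block.
minute 115 to minute 119 is disjoint → start new block.
minute 117 to minute 118 overlaps/touches minute 115 to minute 119 → extend to minute 115 to minute 119.

minute 11 to minute 20, minute 32 to minute 42, minute 46 to minute 49, minute 115 to minute 119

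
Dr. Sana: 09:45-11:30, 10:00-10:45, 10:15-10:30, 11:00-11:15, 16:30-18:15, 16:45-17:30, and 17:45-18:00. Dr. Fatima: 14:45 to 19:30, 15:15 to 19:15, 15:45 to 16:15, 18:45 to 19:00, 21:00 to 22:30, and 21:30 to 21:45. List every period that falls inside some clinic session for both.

First set merges to 09:45-11:30, 16:30-18:15.
Second set merges to 14:45-19:30, 21:00-22:30.
09:45-11:30: no overlap with the second set.
16:30-18:15 meets the second set on 16:30-18:15.

16:30-18:15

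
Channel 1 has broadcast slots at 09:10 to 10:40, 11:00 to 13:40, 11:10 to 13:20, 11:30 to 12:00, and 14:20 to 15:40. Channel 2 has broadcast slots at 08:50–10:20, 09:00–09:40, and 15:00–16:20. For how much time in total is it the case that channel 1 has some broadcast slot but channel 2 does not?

3 h 40 min

Merge the first list: 09:10–10:40, 11:00–13:40, 14:20–15:40.
Merge the second list: 08:50–10:20, 15:00–16:20.
A \ B = 10:20–10:40, 11:00–13:40, 14:20–15:00.
Total: 20 min + 2 h 40 min + 40 min = 3 h 40 min.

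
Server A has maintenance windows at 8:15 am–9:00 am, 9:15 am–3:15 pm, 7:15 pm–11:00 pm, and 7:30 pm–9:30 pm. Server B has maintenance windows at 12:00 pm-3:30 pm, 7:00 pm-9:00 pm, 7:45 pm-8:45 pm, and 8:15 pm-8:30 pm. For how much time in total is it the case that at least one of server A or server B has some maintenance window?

Merge the first list: 8:15 am–9:00 am, 9:15 am–3:15 pm, 7:15 pm–11:00 pm.
Merge the second list: 12:00 pm–3:30 pm, 7:00 pm–9:00 pm.
A ∪ B = 8:15 am–9:00 am, 9:15 am–3:30 pm, 7:00 pm–11:00 pm.
Total: 45 min + 6 h 15 min + 4 h = 11 h.

11 h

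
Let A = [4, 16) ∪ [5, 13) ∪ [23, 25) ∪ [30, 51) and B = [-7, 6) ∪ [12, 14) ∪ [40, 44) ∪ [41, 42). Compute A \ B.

Merge the first list: [4, 16), [23, 25), [30, 51).
Merge the second list: [-7, 6), [12, 14), [40, 44).
[4, 16) minus B → [6, 12), [14, 16).
[23, 25): no B overlap → unchanged.
[30, 51) minus B → [30, 40), [44, 51).

[6, 12) ∪ [14, 16) ∪ [23, 25) ∪ [30, 40) ∪ [44, 51)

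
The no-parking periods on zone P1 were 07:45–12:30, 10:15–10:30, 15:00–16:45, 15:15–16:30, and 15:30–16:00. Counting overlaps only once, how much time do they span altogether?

Merged: 07:45–12:30, 15:00–16:45.
Lengths: 4 h 45 min + 1 h 45 min = 6 h 30 min.

6 h 30 min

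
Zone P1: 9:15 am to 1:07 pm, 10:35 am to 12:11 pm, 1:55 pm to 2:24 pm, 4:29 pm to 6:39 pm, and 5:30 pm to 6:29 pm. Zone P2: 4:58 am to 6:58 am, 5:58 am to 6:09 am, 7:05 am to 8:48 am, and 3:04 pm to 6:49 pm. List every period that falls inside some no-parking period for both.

4:29 pm–6:39 pm

A, merged: 9:15 am–1:07 pm, 1:55 pm–2:24 pm, 4:29 pm–6:39 pm.
B, merged: 4:58 am–6:58 am, 7:05 am–8:48 am, 3:04 pm–6:49 pm.
9:15 am–1:07 pm: no overlap with the second set.
1:55 pm–2:24 pm: no overlap with the second set.
4:29 pm–6:39 pm meets the second set on 4:29 pm–6:39 pm.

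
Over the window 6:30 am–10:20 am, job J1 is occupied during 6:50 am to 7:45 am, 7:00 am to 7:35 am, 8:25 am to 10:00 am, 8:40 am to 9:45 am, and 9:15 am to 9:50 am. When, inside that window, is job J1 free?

6:30 am–6:50 am, 7:45 am–8:25 am, 10:00 am–10:20 am

The merged coverage is 6:50 am–7:45 am, 8:25 am–10:00 am.
Uncovered inside 6:30 am–10:20 am: 6:30 am–6:50 am, 7:45 am–8:25 am, 10:00 am–10:20 am.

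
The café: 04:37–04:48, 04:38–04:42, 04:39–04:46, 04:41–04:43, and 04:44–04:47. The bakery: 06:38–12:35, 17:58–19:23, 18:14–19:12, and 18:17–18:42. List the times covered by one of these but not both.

04:37-04:48, 06:38-12:35, 17:58-19:23

First set merges to 04:37-04:48.
Second set merges to 06:38-12:35, 17:58-19:23.
A but not B: 04:37-04:48.
B but not A: 06:38-12:35, 17:58-19:23.
Combining gives A △ B.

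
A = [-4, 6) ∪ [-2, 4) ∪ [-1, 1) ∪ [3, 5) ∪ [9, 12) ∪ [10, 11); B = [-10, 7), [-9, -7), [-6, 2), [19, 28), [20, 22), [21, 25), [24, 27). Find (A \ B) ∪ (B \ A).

A, merged: [-4, 6), [9, 12).
B, merged: [-10, 7), [19, 28).
A but not B: [9, 12).
B but not A: [-10, -4), [6, 7), [19, 28).
Combining gives A △ B.

[-10, -4) ∪ [6, 7) ∪ [9, 12) ∪ [19, 28)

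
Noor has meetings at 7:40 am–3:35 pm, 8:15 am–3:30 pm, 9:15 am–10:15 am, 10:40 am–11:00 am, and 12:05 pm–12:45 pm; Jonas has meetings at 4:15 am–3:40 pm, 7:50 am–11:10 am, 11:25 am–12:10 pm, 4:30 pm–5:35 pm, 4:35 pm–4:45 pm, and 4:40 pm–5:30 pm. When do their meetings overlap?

7:40 am-3:35 pm

First set merges to 7:40 am-3:35 pm.
Second set merges to 4:15 am-3:40 pm, 4:30 pm-5:35 pm.
7:40 am-3:35 pm ∩ B → 7:40 am-3:35 pm.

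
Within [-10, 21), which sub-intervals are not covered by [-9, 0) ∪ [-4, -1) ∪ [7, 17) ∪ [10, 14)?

[-10, -9) ∪ [0, 7) ∪ [17, 21)

After merging, the occupied span is [-9, 0), [7, 17).
Complement within [-10, 21): [-10, -9), [0, 7), [17, 21).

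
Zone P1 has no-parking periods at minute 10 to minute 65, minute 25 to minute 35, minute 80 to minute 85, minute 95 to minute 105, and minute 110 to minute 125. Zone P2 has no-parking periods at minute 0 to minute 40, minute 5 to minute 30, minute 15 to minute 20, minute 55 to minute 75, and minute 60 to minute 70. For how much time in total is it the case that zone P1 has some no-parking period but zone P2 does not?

45 minutes

Merge the first list: minute 10 to minute 65, minute 80 to minute 85, minute 95 to minute 105, minute 110 to minute 125.
Merge the second list: minute 0 to minute 40, minute 55 to minute 75.
A \ B = minute 40 to minute 55, minute 80 to minute 85, minute 95 to minute 105, minute 110 to minute 125.
Total: 15 minutes + 5 minutes + 10 minutes + 15 minutes = 45 minutes.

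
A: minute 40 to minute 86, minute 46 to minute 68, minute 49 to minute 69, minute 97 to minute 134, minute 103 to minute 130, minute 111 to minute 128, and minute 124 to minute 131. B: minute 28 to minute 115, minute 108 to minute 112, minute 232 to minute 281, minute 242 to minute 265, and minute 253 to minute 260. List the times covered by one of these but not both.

First set merges to minute 40 to minute 86, minute 97 to minute 134.
Second set merges to minute 28 to minute 115, minute 232 to minute 281.
Only in the first: minute 115 to minute 134.
Only in the second: minute 28 to minute 40, minute 86 to minute 97, minute 232 to minute 281.
Together these are the periods covered by exactly one.

minute 28 to minute 40, minute 86 to minute 97, minute 115 to minute 134, minute 232 to minute 281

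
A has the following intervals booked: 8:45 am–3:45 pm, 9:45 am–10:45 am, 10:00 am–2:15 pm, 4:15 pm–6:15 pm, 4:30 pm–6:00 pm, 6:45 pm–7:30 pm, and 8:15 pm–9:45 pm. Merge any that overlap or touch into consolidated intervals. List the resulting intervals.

9:45 am–10:45 am overlaps/touches 8:45 am–3:45 pm → extend to 8:45 am–3:45 pm.
10:00 am–2:15 pm overlaps/touches 8:45 am–3:45 pm → extend to 8:45 am–3:45 pm.
4:15 pm–6:15 pm is disjoint → start new block.
4:30 pm–6:00 pm overlaps/touches 4:15 pm–6:15 pm → extend to 4:15 pm–6:15 pm.
6:45 pm–7:30 pm is disjoint → start new block.
8:15 pm–9:45 pm is disjoint → start new block.

8:45 am–3:45 pm, 4:15 pm–6:15 pm, 6:45 pm–7:30 pm, 8:15 pm–9:45 pm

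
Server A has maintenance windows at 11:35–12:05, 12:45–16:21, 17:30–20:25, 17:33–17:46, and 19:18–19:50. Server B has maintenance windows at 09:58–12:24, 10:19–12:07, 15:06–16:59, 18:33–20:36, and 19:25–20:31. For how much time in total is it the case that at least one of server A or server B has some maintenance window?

Merge the first list: 11:35–12:05, 12:45–16:21, 17:30–20:25.
Merge the second list: 09:58–12:24, 15:06–16:59, 18:33–20:36.
A ∪ B = 09:58–12:24, 12:45–16:59, 17:30–20:36.
Total: 2 h 26 min + 4 h 14 min + 3 h 6 min = 9 h 46 min.

9 h 46 min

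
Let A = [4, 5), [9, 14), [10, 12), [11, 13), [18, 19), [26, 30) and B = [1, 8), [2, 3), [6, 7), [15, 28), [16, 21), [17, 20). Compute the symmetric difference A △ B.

First set merges to [4, 5), [9, 14), [18, 19), [26, 30).
Second set merges to [1, 8), [15, 28).
A \ B = [9, 14), [28, 30).
B \ A = [1, 4), [5, 8), [15, 18), [19, 26).
Union of the two gives the symmetric difference.

[1, 4) ∪ [5, 8) ∪ [9, 14) ∪ [15, 18) ∪ [19, 26) ∪ [28, 30)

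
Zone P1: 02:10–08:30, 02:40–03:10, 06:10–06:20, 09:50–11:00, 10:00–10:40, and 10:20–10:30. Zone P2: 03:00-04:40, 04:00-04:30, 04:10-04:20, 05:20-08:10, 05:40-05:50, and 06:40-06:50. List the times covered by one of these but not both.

First set merges to 02:10–08:30, 09:50–11:00.
Second set merges to 03:00–04:40, 05:20–08:10.
Only in the first: 02:10–03:00, 04:40–05:20, 08:10–08:30, 09:50–11:00.
Only in the second: none.
Together these are the periods covered by exactly one.

02:10–03:00, 04:40–05:20, 08:10–08:30, 09:50–11:00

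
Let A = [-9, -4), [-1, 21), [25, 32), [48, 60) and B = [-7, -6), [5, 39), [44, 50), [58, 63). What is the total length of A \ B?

A \ B = [-9, -7), [-6, -4), [-1, 5), [50, 58).
Total: 2 + 2 + 6 + 8 = 18.

18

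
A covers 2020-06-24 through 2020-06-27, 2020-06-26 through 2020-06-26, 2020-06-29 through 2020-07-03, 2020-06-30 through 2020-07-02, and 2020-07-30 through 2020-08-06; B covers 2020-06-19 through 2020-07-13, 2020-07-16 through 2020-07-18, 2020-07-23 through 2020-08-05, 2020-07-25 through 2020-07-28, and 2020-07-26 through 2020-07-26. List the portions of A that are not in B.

2020-08-06 through 2020-08-06

A, merged: 2020-06-24 through 2020-06-27, 2020-06-29 through 2020-07-03, 2020-07-30 through 2020-08-06.
B, merged: 2020-06-19 through 2020-07-13, 2020-07-16 through 2020-07-18, 2020-07-23 through 2020-08-05.
2020-06-24 through 2020-06-27: entirely removed.
2020-06-29 through 2020-07-03: entirely removed.
2020-07-30 through 2020-08-06 \ B = 2020-08-06 through 2020-08-06.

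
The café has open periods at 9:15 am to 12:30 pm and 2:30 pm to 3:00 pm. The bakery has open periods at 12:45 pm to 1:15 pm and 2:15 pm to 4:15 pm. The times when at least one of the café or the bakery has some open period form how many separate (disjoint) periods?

3

A ∪ B = 9:15 am-12:30 pm, 12:45 pm-1:15 pm, 2:15 pm-4:15 pm.
That is 3 disjoint pieces.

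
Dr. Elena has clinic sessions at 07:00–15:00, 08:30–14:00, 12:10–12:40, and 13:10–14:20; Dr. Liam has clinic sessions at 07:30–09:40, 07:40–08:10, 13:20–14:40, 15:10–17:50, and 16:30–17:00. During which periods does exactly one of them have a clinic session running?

A, merged: 07:00–15:00.
B, merged: 07:30–09:40, 13:20–14:40, 15:10–17:50.
A but not B: 07:00–07:30, 09:40–13:20, 14:40–15:00.
B but not A: 15:10–17:50.
Combining gives A △ B.

07:00–07:30, 09:40–13:20, 14:40–15:00, 15:10–17:50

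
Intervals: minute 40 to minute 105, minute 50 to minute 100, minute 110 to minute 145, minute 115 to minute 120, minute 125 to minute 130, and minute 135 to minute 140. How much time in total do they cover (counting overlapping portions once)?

100 minutes

Merged: minute 40 to minute 105, minute 110 to minute 145.
Lengths: 65 minutes + 35 minutes = 100 minutes.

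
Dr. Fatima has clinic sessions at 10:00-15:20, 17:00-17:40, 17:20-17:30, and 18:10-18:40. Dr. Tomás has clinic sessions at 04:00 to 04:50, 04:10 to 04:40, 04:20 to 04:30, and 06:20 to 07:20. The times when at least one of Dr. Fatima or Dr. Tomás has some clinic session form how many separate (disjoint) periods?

5

First set merges to 10:00–15:20, 17:00–17:40, 18:10–18:40.
Second set merges to 04:00–04:50, 06:20–07:20.
A ∪ B = 04:00–04:50, 06:20–07:20, 10:00–15:20, 17:00–17:40, 18:10–18:40.
That is 5 disjoint pieces.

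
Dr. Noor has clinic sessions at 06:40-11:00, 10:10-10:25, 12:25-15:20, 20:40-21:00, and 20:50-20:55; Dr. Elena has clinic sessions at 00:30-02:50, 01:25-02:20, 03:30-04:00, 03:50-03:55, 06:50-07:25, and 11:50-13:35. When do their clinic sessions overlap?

Merge the first list: 06:40–11:00, 12:25–15:20, 20:40–21:00.
Merge the second list: 00:30–02:50, 03:30–04:00, 06:50–07:25, 11:50–13:35.
06:40–11:00 meets the second set on 06:50–07:25.
12:25–15:20 meets the second set on 12:25–13:35.
20:40–21:00: no overlap with the second set.

06:50–07:25, 12:25–13:35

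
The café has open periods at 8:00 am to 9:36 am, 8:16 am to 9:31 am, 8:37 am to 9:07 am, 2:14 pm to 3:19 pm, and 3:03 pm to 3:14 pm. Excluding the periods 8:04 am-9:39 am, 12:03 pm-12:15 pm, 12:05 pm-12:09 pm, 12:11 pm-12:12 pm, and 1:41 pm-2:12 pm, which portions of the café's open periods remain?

First set merges to 8:00 am–9:36 am, 2:14 pm–3:19 pm.
Second set merges to 8:04 am–9:39 am, 12:03 pm–12:15 pm, 1:41 pm–2:12 pm.
8:00 am–9:36 am minus B → 8:00 am–8:04 am.
2:14 pm–3:19 pm: no B overlap → unchanged.

8:00 am–8:04 am, 2:14 pm–3:19 pm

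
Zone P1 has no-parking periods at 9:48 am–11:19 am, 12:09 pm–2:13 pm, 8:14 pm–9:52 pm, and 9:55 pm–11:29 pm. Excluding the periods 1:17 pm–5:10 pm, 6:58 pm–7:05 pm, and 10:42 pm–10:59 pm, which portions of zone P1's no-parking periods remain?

9:48 am–11:19 am, 12:09 pm–1:17 pm, 8:14 pm–9:52 pm, 9:55 pm–10:42 pm, 10:59 pm–11:29 pm

9:48 am–11:19 am: no B overlap → unchanged.
12:09 pm–2:13 pm minus B → 12:09 pm–1:17 pm.
8:14 pm–9:52 pm: no B overlap → unchanged.
9:55 pm–11:29 pm minus B → 9:55 pm–10:42 pm, 10:59 pm–11:29 pm.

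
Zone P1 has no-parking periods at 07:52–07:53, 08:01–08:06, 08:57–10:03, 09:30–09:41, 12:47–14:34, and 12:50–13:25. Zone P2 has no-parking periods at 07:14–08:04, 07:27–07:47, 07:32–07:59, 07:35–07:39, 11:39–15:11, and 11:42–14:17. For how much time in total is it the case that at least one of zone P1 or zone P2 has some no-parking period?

5 h 30 min

Merge the first list: 07:52-07:53, 08:01-08:06, 08:57-10:03, 12:47-14:34.
Merge the second list: 07:14-08:04, 11:39-15:11.
A ∪ B = 07:14-08:06, 08:57-10:03, 11:39-15:11.
Total: 52 min + 1 h 6 min + 3 h 32 min = 5 h 30 min.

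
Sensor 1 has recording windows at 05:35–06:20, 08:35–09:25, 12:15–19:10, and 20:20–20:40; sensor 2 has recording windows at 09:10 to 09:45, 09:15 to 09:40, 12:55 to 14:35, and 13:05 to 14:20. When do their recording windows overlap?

Merge the second list: 09:10-09:45, 12:55-14:35.
05:35-06:20 falls entirely outside B.
08:35-09:25 overlaps B on 09:10-09:25.
12:15-19:10 overlaps B on 12:55-14:35.
20:20-20:40 falls entirely outside B.

09:10-09:25, 12:55-14:35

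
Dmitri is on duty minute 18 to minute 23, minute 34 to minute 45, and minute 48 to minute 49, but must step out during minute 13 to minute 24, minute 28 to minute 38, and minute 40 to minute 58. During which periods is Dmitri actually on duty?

minute 18 to minute 23 lies entirely inside B → drops out.
minute 34 to minute 45 with B removed leaves minute 38 to minute 40.
minute 48 to minute 49 lies entirely inside B → drops out.

minute 38 to minute 40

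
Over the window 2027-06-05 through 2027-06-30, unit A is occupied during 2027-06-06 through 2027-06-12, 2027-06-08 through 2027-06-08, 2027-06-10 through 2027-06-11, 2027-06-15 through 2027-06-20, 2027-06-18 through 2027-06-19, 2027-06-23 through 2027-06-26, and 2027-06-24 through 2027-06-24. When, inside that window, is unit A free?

2027-06-05 through 2027-06-05, 2027-06-13 through 2027-06-14, 2027-06-21 through 2027-06-22, 2027-06-27 through 2027-06-30

The merged coverage is 2027-06-06 through 2027-06-12, 2027-06-15 through 2027-06-20, 2027-06-23 through 2027-06-26.
Complement within 2027-06-05 through 2027-06-30: 2027-06-05 through 2027-06-05, 2027-06-13 through 2027-06-14, 2027-06-21 through 2027-06-22, 2027-06-27 through 2027-06-30.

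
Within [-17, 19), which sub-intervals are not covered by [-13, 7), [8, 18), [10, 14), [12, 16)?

[-17, -13) ∪ [7, 8) ∪ [18, 19)

After merging, the occupied span is [-13, 7), [8, 18).
Uncovered inside [-17, 19): [-17, -13), [7, 8), [18, 19).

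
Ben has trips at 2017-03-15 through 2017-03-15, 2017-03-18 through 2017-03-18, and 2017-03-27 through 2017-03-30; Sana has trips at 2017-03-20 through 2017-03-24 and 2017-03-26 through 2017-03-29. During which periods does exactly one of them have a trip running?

2017-03-15 through 2017-03-15, 2017-03-18 through 2017-03-18, 2017-03-20 through 2017-03-24, 2017-03-26 through 2017-03-26, 2017-03-30 through 2017-03-30

Only in the first: 2017-03-15 through 2017-03-15, 2017-03-18 through 2017-03-18, 2017-03-30 through 2017-03-30.
Only in the second: 2017-03-20 through 2017-03-24, 2017-03-26 through 2017-03-26.
Together these are the periods covered by exactly one.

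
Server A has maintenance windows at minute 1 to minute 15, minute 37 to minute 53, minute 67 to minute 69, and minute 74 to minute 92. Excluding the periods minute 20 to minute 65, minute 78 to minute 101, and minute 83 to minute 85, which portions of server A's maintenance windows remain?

Merge the second list: minute 20 to minute 65, minute 78 to minute 101.
minute 1 to minute 15: no B overlap → unchanged.
minute 37 to minute 53: fully covered by B → removed.
minute 67 to minute 69: no B overlap → unchanged.
minute 74 to minute 92 minus B → minute 74 to minute 78.

minute 1 to minute 15, minute 67 to minute 69, minute 74 to minute 78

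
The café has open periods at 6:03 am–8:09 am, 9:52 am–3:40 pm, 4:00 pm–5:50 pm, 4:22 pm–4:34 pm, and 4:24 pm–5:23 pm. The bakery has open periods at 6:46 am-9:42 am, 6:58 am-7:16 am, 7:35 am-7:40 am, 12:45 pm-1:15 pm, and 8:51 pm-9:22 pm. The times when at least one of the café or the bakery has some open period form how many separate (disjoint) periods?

First set merges to 6:03 am–8:09 am, 9:52 am–3:40 pm, 4:00 pm–5:50 pm.
Second set merges to 6:46 am–9:42 am, 12:45 pm–1:15 pm, 8:51 pm–9:22 pm.
A ∪ B = 6:03 am–9:42 am, 9:52 am–3:40 pm, 4:00 pm–5:50 pm, 8:51 pm–9:22 pm.
That is 4 disjoint pieces.

4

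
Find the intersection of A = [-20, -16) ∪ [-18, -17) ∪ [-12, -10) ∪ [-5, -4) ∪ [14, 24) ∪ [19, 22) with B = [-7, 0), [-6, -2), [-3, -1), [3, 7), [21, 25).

First set merges to [-20, -16), [-12, -10), [-5, -4), [14, 24).
Second set merges to [-7, 0), [3, 7), [21, 25).
[-20, -16): no overlap with the second set.
[-12, -10): no overlap with the second set.
[-5, -4) meets the second set on [-5, -4).
[14, 24) meets the second set on [21, 24).

[-5, -4) ∪ [21, 24)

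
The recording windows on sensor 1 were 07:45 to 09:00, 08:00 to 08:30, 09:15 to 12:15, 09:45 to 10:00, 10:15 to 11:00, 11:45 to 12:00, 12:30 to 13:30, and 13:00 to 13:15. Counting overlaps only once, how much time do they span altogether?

Merged: 07:45–09:00, 09:15–12:15, 12:30–13:30.
Lengths: 1 h 15 min + 3 h + 1 h = 5 h 15 min.

5 h 15 min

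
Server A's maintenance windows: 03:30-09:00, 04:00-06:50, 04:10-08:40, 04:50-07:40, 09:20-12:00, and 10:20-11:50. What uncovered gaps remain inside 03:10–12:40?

03:10–03:30, 09:00–09:20, 12:00–12:40

After merging, the occupied span is 03:30–09:00, 09:20–12:00.
Uncovered inside 03:10–12:40: 03:10–03:30, 09:00–09:20, 12:00–12:40.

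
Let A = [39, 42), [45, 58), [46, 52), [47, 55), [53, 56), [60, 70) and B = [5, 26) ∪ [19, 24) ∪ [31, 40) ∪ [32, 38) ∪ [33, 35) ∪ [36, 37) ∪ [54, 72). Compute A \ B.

Merge the first list: [39, 42), [45, 58), [60, 70).
Merge the second list: [5, 26), [31, 40), [54, 72).
[39, 42) minus B → [40, 42).
[45, 58) minus B → [45, 54).
[60, 70): fully covered by B → removed.

[40, 42) ∪ [45, 54)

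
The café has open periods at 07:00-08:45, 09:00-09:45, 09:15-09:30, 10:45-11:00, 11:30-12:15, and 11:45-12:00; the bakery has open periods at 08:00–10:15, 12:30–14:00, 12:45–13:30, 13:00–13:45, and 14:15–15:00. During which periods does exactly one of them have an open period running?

07:00–08:00, 08:45–09:00, 09:45–10:15, 10:45–11:00, 11:30–12:15, 12:30–14:00, 14:15–15:00

A, merged: 07:00–08:45, 09:00–09:45, 10:45–11:00, 11:30–12:15.
B, merged: 08:00–10:15, 12:30–14:00, 14:15–15:00.
A but not B: 07:00–08:00, 10:45–11:00, 11:30–12:15.
B but not A: 08:45–09:00, 09:45–10:15, 12:30–14:00, 14:15–15:00.
Combining gives A △ B.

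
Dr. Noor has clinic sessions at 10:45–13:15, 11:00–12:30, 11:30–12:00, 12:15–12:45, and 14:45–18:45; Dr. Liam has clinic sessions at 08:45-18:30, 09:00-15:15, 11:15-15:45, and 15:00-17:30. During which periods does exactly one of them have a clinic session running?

08:45–10:45, 13:15–14:45, 18:30–18:45

First set merges to 10:45–13:15, 14:45–18:45.
Second set merges to 08:45–18:30.
A \ B = 18:30–18:45.
B \ A = 08:45–10:45, 13:15–14:45.
Union of the two gives the symmetric difference.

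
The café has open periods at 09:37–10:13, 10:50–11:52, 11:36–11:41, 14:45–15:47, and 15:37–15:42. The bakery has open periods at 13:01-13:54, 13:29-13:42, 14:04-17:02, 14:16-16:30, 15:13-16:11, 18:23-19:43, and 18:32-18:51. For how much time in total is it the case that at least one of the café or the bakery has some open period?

Merge the first list: 09:37–10:13, 10:50–11:52, 14:45–15:47.
Merge the second list: 13:01–13:54, 14:04–17:02, 18:23–19:43.
A ∪ B = 09:37–10:13, 10:50–11:52, 13:01–13:54, 14:04–17:02, 18:23–19:43.
Total: 36 min + 1 h 2 min + 53 min + 2 h 58 min + 1 h 20 min = 6 h 49 min.

6 h 49 min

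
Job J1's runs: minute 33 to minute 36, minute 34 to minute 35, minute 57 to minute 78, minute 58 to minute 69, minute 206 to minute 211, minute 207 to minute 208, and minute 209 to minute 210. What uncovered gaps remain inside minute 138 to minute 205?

minute 138 to minute 205

After merging, the occupied span is minute 33 to minute 36, minute 57 to minute 78, minute 206 to minute 211.
Gaps within minute 138 to minute 205: minute 138 to minute 205.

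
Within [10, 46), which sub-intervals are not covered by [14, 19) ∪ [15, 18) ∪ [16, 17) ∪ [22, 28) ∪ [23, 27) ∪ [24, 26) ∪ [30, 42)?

[10, 14) ∪ [19, 22) ∪ [28, 30) ∪ [42, 46)

The merged coverage is [14, 19), [22, 28), [30, 42).
Gaps within [10, 46): [10, 14), [19, 22), [28, 30), [42, 46).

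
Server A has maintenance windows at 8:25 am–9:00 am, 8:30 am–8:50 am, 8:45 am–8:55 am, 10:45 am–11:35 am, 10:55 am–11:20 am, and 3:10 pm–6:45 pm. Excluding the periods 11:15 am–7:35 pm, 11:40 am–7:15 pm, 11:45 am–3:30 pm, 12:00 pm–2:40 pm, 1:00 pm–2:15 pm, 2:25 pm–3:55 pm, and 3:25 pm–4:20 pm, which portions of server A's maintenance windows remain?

First set merges to 8:25 am–9:00 am, 10:45 am–11:35 am, 3:10 pm–6:45 pm.
Second set merges to 11:15 am–7:35 pm.
8:25 am–9:00 am is untouched.
10:45 am–11:35 am with B removed leaves 10:45 am–11:15 am.
3:10 pm–6:45 pm lies entirely inside B → drops out.

8:25 am–9:00 am, 10:45 am–11:15 am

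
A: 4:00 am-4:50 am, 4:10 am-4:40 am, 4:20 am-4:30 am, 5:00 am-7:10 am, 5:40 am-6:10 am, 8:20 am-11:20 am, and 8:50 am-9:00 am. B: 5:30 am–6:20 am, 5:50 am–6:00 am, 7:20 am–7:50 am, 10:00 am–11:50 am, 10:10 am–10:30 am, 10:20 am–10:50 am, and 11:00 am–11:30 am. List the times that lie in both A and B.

Merge the first list: 4:00 am-4:50 am, 5:00 am-7:10 am, 8:20 am-11:20 am.
Merge the second list: 5:30 am-6:20 am, 7:20 am-7:50 am, 10:00 am-11:50 am.
4:00 am-4:50 am: no overlap with the second set.
5:00 am-7:10 am meets the second set on 5:30 am-6:20 am.
8:20 am-11:20 am meets the second set on 10:00 am-11:20 am.

5:30 am-6:20 am, 10:00 am-11:20 am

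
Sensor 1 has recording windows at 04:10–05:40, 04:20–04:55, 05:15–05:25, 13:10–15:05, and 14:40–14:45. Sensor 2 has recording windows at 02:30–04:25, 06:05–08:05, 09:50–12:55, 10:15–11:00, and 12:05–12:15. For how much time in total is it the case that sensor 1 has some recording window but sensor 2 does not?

3 h 10 min

A, merged: 04:10–05:40, 13:10–15:05.
B, merged: 02:30–04:25, 06:05–08:05, 09:50–12:55.
A \ B = 04:25–05:40, 13:10–15:05.
Total: 1 h 15 min + 1 h 55 min = 3 h 10 min.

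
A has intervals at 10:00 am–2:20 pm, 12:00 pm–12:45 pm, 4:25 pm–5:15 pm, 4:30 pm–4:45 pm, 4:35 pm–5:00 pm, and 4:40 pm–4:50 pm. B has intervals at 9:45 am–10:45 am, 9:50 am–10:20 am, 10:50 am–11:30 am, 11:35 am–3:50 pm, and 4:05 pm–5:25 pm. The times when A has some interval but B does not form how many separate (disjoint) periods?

2

A, merged: 10:00 am–2:20 pm, 4:25 pm–5:15 pm.
B, merged: 9:45 am–10:45 am, 10:50 am–11:30 am, 11:35 am–3:50 pm, 4:05 pm–5:25 pm.
A \ B = 10:45 am–10:50 am, 11:30 am–11:35 am.
That is 2 disjoint pieces.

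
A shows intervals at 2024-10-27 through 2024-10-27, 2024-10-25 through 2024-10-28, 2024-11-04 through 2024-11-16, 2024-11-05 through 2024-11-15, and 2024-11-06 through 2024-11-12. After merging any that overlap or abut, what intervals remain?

Sort by start: 2024-10-25 through 2024-10-28, 2024-10-27 through 2024-10-27, 2024-11-04 through 2024-11-16, 2024-11-05 through 2024-11-15, 2024-11-06 through 2024-11-12.
2024-10-27 through 2024-10-27 overlaps/touches 2024-10-25 through 2024-10-28 → extend to 2024-10-25 through 2024-10-28.
2024-11-04 through 2024-11-16 is disjoint → start new block.
2024-11-05 through 2024-11-15 overlaps/touches 2024-11-04 through 2024-11-16 → extend to 2024-11-04 through 2024-11-16.
2024-11-06 through 2024-11-12 overlaps/touches 2024-11-04 through 2024-11-16 → extend to 2024-11-04 through 2024-11-16.

2024-10-25 through 2024-10-28, 2024-11-04 through 2024-11-16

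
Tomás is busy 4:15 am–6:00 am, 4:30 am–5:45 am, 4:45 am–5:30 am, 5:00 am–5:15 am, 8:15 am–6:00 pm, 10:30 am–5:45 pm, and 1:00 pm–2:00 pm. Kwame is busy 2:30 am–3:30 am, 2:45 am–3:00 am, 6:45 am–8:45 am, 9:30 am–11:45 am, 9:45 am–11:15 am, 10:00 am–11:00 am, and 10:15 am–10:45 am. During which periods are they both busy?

A, merged: 4:15 am-6:00 am, 8:15 am-6:00 pm.
B, merged: 2:30 am-3:30 am, 6:45 am-8:45 am, 9:30 am-11:45 am.
4:15 am-6:00 am: no overlap with the second set.
8:15 am-6:00 pm meets the second set on 8:15 am-8:45 am, 9:30 am-11:45 am.

8:15 am-8:45 am, 9:30 am-11:45 am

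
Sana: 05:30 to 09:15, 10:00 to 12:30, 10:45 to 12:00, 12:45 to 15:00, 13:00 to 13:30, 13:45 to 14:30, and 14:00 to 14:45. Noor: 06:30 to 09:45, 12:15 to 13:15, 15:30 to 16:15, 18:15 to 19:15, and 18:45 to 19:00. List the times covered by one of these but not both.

First set merges to 05:30–09:15, 10:00–12:30, 12:45–15:00.
Second set merges to 06:30–09:45, 12:15–13:15, 15:30–16:15, 18:15–19:15.
A but not B: 05:30–06:30, 10:00–12:15, 13:15–15:00.
B but not A: 09:15–09:45, 12:30–12:45, 15:30–16:15, 18:15–19:15.
Combining gives A △ B.

05:30–06:30, 09:15–09:45, 10:00–12:15, 12:30–12:45, 13:15–15:00, 15:30–16:15, 18:15–19:15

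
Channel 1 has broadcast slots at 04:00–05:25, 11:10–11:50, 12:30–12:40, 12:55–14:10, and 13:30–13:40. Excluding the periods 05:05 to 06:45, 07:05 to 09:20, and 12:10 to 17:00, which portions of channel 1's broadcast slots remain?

A, merged: 04:00-05:25, 11:10-11:50, 12:30-12:40, 12:55-14:10.
04:00-05:25 minus B → 04:00-05:05.
11:10-11:50: no B overlap → unchanged.
12:30-12:40: fully covered by B → removed.
12:55-14:10: fully covered by B → removed.

04:00-05:05, 11:10-11:50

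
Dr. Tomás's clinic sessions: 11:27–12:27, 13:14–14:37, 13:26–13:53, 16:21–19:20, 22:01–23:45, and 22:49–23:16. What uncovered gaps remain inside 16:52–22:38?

The merged coverage is 11:27-12:27, 13:14-14:37, 16:21-19:20, 22:01-23:45.
Gaps within 16:52-22:38: 19:20-22:01.

19:20-22:01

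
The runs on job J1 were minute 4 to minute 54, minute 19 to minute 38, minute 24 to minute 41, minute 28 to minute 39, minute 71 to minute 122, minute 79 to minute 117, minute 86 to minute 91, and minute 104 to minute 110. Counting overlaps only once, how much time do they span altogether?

Merged: minute 4 to minute 54, minute 71 to minute 122.
Lengths: 50 minutes + 51 minutes = 101 minutes.

101 minutes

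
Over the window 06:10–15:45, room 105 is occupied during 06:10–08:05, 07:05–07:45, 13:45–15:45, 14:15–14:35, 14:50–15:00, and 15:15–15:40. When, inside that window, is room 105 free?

Covered (merged): 06:10–08:05, 13:45–15:45.
Gaps within 06:10–15:45: 08:05–13:45.

08:05–13:45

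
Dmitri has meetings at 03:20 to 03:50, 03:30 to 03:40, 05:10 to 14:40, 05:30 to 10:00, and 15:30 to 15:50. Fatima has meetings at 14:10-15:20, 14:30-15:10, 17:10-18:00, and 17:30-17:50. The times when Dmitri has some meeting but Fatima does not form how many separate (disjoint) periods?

3

First set merges to 03:20–03:50, 05:10–14:40, 15:30–15:50.
Second set merges to 14:10–15:20, 17:10–18:00.
A \ B = 03:20–03:50, 05:10–14:10, 15:30–15:50.
That is 3 disjoint pieces.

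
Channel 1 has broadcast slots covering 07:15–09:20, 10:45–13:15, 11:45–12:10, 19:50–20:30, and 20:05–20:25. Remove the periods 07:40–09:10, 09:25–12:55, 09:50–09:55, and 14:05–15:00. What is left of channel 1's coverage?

07:15–07:40, 09:10–09:20, 12:55–13:15, 19:50–20:30

A, merged: 07:15–09:20, 10:45–13:15, 19:50–20:30.
B, merged: 07:40–09:10, 09:25–12:55, 14:05–15:00.
07:15–09:20 \ B = 07:15–07:40, 09:10–09:20.
10:45–13:15 \ B = 12:55–13:15.
19:50–20:30: nothing removed.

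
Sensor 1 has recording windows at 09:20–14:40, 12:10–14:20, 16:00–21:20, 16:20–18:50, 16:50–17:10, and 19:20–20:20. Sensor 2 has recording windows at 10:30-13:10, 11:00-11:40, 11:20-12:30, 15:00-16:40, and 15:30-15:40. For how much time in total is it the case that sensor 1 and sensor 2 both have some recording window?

3 h 20 min

Merge the first list: 09:20–14:40, 16:00–21:20.
Merge the second list: 10:30–13:10, 15:00–16:40.
A ∩ B = 10:30–13:10, 16:00–16:40.
Total: 2 h 40 min + 40 min = 3 h 20 min.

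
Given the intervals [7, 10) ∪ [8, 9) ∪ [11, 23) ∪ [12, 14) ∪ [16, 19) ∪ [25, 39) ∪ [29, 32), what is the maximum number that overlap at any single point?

At 8, 2 of the intervals are simultaneously active.
No point has more.

2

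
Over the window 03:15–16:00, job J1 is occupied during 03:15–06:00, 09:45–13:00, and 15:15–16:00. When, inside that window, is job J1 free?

The merged coverage is 03:15–06:00, 09:45–13:00, 15:15–16:00.
Gaps within 03:15–16:00: 06:00–09:45, 13:00–15:15.

06:00–09:45, 13:00–15:15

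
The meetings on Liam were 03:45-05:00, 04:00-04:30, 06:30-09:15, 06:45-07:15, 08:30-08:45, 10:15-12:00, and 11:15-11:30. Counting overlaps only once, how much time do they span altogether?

5 h 45 min

Merged: 03:45-05:00, 06:30-09:15, 10:15-12:00.
Lengths: 1 h 15 min + 2 h 45 min + 1 h 45 min = 5 h 45 min.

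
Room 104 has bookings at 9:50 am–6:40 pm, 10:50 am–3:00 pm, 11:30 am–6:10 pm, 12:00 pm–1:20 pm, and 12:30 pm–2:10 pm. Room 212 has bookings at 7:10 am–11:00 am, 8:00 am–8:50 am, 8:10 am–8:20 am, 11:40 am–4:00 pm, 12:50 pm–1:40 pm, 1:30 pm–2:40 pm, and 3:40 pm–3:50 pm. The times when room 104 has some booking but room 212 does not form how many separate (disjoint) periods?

A, merged: 9:50 am–6:40 pm.
B, merged: 7:10 am–11:00 am, 11:40 am–4:00 pm.
A \ B = 11:00 am–11:40 am, 4:00 pm–6:40 pm.
That is 2 disjoint pieces.

2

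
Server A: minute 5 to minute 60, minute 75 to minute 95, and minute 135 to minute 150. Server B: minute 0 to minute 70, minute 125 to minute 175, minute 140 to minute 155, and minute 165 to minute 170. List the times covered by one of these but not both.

minute 0 to minute 5, minute 60 to minute 70, minute 75 to minute 95, minute 125 to minute 135, minute 150 to minute 175

Merge the second list: minute 0 to minute 70, minute 125 to minute 175.
A but not B: minute 75 to minute 95.
B but not A: minute 0 to minute 5, minute 60 to minute 70, minute 125 to minute 135, minute 150 to minute 175.
Combining gives A △ B.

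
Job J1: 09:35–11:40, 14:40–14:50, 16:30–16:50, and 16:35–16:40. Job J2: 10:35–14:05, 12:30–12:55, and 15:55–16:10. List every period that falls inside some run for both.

A, merged: 09:35–11:40, 14:40–14:50, 16:30–16:50.
B, merged: 10:35–14:05, 15:55–16:10.
09:35–11:40 ∩ B → 10:35–11:40.
14:40–14:50 meets no B interval.
16:30–16:50 meets no B interval.

10:35–11:40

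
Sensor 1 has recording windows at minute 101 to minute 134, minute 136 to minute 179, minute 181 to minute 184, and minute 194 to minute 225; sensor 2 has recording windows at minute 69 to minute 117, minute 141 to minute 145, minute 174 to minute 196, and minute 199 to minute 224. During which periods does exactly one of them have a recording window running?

A \ B = minute 117 to minute 134, minute 136 to minute 141, minute 145 to minute 174, minute 196 to minute 199, minute 224 to minute 225.
B \ A = minute 69 to minute 101, minute 179 to minute 181, minute 184 to minute 194.
Union of the two gives the symmetric difference.

minute 69 to minute 101, minute 117 to minute 134, minute 136 to minute 141, minute 145 to minute 174, minute 179 to minute 181, minute 184 to minute 194, minute 196 to minute 199, minute 224 to minute 225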